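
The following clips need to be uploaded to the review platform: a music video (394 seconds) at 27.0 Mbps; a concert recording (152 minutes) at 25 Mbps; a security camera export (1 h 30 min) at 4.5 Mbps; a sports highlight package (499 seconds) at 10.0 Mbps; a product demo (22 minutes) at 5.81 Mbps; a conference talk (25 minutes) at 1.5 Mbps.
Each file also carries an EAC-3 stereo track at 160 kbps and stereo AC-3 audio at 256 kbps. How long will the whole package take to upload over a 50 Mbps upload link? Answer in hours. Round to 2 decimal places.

Audio total: 160 + 256 = 416 kbps = 0.416 Mbps.
music video: 27.416 Mbps × 394 s = 10801.9 Mb
concert recording: 25.416 Mbps × 9120 s = 231793.9 Mb
security camera export: 4.916 Mbps × 5400 s = 26546.4 Mb
sports highlight package: 10.416 Mbps × 499 s = 5197.6 Mb
product demo: 6.226 Mbps × 1320 s = 8218.3 Mb
conference talk: 1.916 Mbps × 1500 s = 2874.0 Mb
Total: 285432.1 Mb = 35679.0 MB.
At 50 Mbps: 285432.1 / 50 = 5709 s ≈ 1.59 hours.

1.59 hours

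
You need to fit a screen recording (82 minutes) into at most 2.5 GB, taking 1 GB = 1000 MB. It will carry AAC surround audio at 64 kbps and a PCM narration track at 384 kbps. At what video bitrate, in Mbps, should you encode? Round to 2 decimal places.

3.62 Mbps

Budget: 2.5 GB = 20000.0 Mb.
82 min = 4920 s
Total bitrate budget: 20000.0 Mb / 4920 s = 4.065 Mbps.
Audio total: 64 + 384 = 448 kbps = 0.448 Mbps.
Video: 4.065 − 0.448 = 3.617 Mbps.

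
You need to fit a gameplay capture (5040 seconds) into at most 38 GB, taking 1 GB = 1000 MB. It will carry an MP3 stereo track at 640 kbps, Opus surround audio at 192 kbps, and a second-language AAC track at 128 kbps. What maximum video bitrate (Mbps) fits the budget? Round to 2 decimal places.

Budget: 38 GB = 304000.0 Mb.
Total bitrate budget: 304000.0 Mb / 5040 s = 60.317 Mbps.
Audio total: 640 + 192 + 128 = 960 kbps = 0.960 Mbps.
Video: 60.317 − 0.960 = 59.357 Mbps.

59.36 Mbps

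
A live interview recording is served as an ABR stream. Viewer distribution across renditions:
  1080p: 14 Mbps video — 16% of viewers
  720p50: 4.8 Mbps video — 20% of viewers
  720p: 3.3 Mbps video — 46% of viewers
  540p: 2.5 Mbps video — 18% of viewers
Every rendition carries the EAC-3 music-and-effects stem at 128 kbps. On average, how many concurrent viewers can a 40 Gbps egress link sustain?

Audio: 128 kbps = 0.128 Mbps.
Average per-viewer bitrate: 0.16×14.128 + 0.20×4.928 + 0.46×3.428 + 0.18×2.628 = 5.296 Mbps.
40 Gbps = 40,000 Mbps; 40,000 / 5.296 = 7552.87 → 7552.

7552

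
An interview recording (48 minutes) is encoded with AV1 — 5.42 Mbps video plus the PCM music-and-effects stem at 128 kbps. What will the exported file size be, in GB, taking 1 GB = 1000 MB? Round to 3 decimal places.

48 min = 2880 s
Audio: 128 kbps = 0.128 Mbps.
Total bitrate: 5.42 + 0.128 = 5.548 Mbps.
Stream data: 5.548 Mbps × 2880 s = 15978.2 Mb.
15,978 Mb ÷ 8 = 1,997 MB → 1.997 GB.

1.997 GB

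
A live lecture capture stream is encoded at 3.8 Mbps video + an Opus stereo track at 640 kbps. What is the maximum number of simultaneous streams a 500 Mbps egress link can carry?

Audio: 640 kbps = 0.640 Mbps.
Per-viewer media rate: 4.440 Mbps.
500 Mbps = 500.0 Mbps; 500.0 / 4.440 = 112.61 → 112 viewers.

112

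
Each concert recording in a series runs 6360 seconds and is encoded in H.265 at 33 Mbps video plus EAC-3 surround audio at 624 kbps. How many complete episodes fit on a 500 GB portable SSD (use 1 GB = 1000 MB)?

18

Audio: 624 kbps = 0.624 Mbps.
Total bitrate: 33.624 Mbps.
Per item: 33.624 Mbps × 6360 s = 213,849 Mb = 26,731 MB.
Capacity: 500 GB = 4,000,000 Mb; 18.70 items → 18 complete.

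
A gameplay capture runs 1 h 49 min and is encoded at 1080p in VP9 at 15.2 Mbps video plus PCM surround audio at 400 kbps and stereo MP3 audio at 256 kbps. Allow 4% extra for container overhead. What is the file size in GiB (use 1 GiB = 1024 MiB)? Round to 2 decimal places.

1 h 49 min = 109 min = 6540 s
Audio total: 400 + 256 = 656 kbps = 0.656 Mbps.
Total bitrate: 15.2 + 0.656 = 15.856 Mbps.
Stream data: 15.856 Mbps × 6540 s = 103698.2 Mb.
With 4% container overhead: ×1.04.
107,846 Mb = 13,480,771,200 bytes ÷ 1,073,741,824 = 12.55 GiB.

12.55 GiB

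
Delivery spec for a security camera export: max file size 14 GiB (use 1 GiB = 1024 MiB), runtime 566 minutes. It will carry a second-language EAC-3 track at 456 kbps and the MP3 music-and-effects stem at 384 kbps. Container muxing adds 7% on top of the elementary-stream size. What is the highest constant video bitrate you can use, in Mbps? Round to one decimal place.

2.5 Mbps

Budget: 14 GiB = 120259.1 Mb.
Stream payload after overhead: 120259.1 / 1.07 = 112391.7 Mb.
566 min = 33960 s
Total bitrate budget: 112391.7 Mb / 33960 s = 3.310 Mbps.
Audio total: 456 + 384 = 840 kbps = 0.840 Mbps.
Video: 3.310 − 0.840 = 2.470 Mbps.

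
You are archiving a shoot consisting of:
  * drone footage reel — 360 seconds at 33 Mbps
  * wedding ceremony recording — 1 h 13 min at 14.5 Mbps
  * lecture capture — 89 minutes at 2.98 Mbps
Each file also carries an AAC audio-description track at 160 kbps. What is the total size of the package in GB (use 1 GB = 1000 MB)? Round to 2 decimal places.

Audio: 160 kbps = 0.160 Mbps.
drone footage reel: 33.160 Mbps × 360 s = 11937.6 Mb
wedding ceremony recording: 14.660 Mbps × 4380 s = 64210.8 Mb
lecture capture: 3.140 Mbps × 5340 s = 16767.6 Mb
Total: 92916.0 Mb = 11614.5 MB.
= 11.61 GB.

11.61 GB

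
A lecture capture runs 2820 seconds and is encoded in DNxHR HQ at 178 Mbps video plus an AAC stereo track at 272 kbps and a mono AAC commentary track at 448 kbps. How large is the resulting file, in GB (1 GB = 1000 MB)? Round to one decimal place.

63.0 GB

Audio total: 272 + 448 = 720 kbps = 0.720 Mbps.
Total bitrate: 178 + 0.720 = 178.720 Mbps.
Stream data: 178.720 Mbps × 2820 s = 503990.4 Mb.
503,990 Mb ÷ 8 = 62,999 MB → 63.00 GB.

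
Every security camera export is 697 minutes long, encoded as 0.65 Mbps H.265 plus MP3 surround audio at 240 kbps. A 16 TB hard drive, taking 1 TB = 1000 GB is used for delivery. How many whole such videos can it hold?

3439

697 min = 41820 s
Audio: 240 kbps = 0.240 Mbps.
Total bitrate: 0.890 Mbps.
Per item: 0.890 Mbps × 41820 s = 37,220 Mb = 4,652 MB.
Capacity: 16 TB = 128,000,000 Mb; 3439.03 items → 3439 complete.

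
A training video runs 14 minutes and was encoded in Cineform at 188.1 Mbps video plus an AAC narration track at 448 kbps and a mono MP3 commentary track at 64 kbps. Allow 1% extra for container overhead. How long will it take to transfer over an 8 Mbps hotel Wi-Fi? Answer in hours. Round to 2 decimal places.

5.56 hours

14 min = 840 s
Audio total: 448 + 64 = 512 kbps = 0.512 Mbps.
Total bitrate: 188.612 Mbps.
File: 188.612 Mbps × 840 s = 158434.1 Mb.
With 1% container overhead: ×1.01. → 160018.4 Mb.
At 8 Mbps: 160018.4 / 8 = 20002.3 s ≈ 5.56 hours.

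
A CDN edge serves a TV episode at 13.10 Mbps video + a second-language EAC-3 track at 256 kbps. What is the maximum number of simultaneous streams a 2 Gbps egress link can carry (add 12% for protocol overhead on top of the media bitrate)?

Audio: 256 kbps = 0.256 Mbps.
Per-viewer media rate: 13.356 Mbps.
On the wire with 12% overhead: 14.959 Mbps.
2 Gbps = 2,000 Mbps; 2,000 / 14.959 = 133.70 → 133 viewers.

133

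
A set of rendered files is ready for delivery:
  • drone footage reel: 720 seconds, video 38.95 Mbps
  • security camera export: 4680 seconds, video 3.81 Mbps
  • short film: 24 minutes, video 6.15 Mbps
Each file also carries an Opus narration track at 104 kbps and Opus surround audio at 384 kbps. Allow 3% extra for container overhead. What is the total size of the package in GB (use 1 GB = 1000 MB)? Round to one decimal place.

7.5 GB

Audio total: 104 + 384 = 488 kbps = 0.488 Mbps.
drone footage reel: 39.438 Mbps × 720 s × 1.03 = 29247.2 Mb
security camera export: 4.298 Mbps × 4680 s × 1.03 = 20718.1 Mb
short film: 6.638 Mbps × 1440 s × 1.03 = 9845.5 Mb
Total: 59810.8 Mb = 7476.3 MB.
= 7.476 GB.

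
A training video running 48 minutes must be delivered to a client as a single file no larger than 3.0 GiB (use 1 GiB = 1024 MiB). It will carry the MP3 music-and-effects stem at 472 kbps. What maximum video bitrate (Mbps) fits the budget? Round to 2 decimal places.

Budget: 3.0 GiB = 25769.8 Mb.
48 min = 2880 s
Total bitrate budget: 25769.8 Mb / 2880 s = 8.948 Mbps.
Audio: 472 kbps = 0.472 Mbps.
Video: 8.948 − 0.472 = 8.476 Mbps.

8.48 Mbps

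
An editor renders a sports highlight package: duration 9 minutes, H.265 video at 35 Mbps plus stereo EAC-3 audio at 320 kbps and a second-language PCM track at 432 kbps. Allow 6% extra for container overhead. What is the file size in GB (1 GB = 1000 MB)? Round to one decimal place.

2.6 GB

9 min = 540 s
Audio total: 320 + 432 = 752 kbps = 0.752 Mbps.
Total bitrate: 35 + 0.752 = 35.752 Mbps.
Stream data: 35.752 Mbps × 540 s = 19306.1 Mb.
With 6% container overhead: ×1.06.
20,464 Mb ÷ 8 = 2,558 MB → 2.558 GB.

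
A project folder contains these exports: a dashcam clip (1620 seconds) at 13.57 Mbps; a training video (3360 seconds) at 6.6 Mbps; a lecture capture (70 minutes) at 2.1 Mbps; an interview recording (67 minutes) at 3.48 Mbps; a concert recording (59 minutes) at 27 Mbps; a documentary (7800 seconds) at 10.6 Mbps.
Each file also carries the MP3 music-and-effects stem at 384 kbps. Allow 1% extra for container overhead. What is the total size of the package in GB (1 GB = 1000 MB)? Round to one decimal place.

Audio: 384 kbps = 0.384 Mbps.
dashcam clip: 13.954 Mbps × 1620 s × 1.01 = 22831.5 Mb
training video: 6.984 Mbps × 3360 s × 1.01 = 23700.9 Mb
lecture capture: 2.484 Mbps × 4200 s × 1.01 = 10537.1 Mb
interview recording: 3.864 Mbps × 4020 s × 1.01 = 15688.6 Mb
concert recording: 27.384 Mbps × 3540 s × 1.01 = 97908.8 Mb
documentary: 10.984 Mbps × 7800 s × 1.01 = 86532.0 Mb
Total: 257198.9 Mb = 32149.9 MB.
= 32.15 GB.

32.1 GB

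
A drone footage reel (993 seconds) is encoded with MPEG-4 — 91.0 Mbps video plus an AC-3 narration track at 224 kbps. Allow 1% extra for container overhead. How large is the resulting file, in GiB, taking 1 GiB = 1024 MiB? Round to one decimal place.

10.7 GiB

Audio: 224 kbps = 0.224 Mbps.
Total bitrate: 91.0 + 0.224 = 91.224 Mbps.
Stream data: 91.224 Mbps × 993 s = 90585.4 Mb.
With 1% container overhead: ×1.01.
91,491 Mb = 11,436,410,790 bytes ÷ 1,073,741,824 = 10.65 GiB.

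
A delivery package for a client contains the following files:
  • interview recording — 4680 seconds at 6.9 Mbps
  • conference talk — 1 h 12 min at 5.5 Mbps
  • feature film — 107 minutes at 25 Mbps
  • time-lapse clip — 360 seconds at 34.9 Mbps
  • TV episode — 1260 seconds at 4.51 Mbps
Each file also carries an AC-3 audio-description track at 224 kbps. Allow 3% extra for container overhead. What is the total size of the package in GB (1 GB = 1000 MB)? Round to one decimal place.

Audio: 224 kbps = 0.224 Mbps.
interview recording: 7.124 Mbps × 4680 s × 1.03 = 34340.5 Mb
conference talk: 5.724 Mbps × 4320 s × 1.03 = 25469.5 Mb
feature film: 25.224 Mbps × 6420 s × 1.03 = 166796.2 Mb
time-lapse clip: 35.124 Mbps × 360 s × 1.03 = 13024.0 Mb
TV episode: 4.734 Mbps × 1260 s × 1.03 = 6143.8 Mb
Total: 245774.0 Mb = 30721.8 MB.
= 30.72 GB.

30.7 GB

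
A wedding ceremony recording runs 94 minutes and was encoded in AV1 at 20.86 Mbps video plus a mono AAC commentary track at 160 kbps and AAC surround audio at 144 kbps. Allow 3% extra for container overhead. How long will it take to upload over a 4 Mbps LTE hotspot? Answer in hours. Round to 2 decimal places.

8.54 hours

94 min = 5640 s
Audio total: 160 + 144 = 304 kbps = 0.304 Mbps.
Total bitrate: 21.164 Mbps.
File: 21.164 Mbps × 5640 s = 119365.0 Mb.
With 3% container overhead: ×1.03. → 122945.9 Mb.
At 4 Mbps: 122945.9 / 4 = 30736.5 s ≈ 8.54 hours.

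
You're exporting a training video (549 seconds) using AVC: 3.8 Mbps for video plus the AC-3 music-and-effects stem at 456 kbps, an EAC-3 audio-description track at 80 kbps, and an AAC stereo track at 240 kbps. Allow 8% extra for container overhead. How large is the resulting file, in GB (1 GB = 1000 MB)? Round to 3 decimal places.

Audio total: 456 + 80 + 240 = 776 kbps = 0.776 Mbps.
Total bitrate: 3.8 + 0.776 = 4.576 Mbps.
Stream data: 4.576 Mbps × 549 s = 2512.2 Mb.
With 8% container overhead: ×1.08.
2,713 Mb ÷ 8 = 339.2 MB → 0.3392 GB.

0.339 GB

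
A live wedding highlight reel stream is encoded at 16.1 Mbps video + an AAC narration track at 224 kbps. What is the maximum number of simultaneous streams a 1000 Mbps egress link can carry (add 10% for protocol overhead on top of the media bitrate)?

Audio: 224 kbps = 0.224 Mbps.
Per-viewer media rate: 16.324 Mbps.
On the wire with 10% overhead: 17.956 Mbps.
1000 Mbps = 1,000 Mbps; 1,000 / 17.956 = 55.69 → 55 viewers.

55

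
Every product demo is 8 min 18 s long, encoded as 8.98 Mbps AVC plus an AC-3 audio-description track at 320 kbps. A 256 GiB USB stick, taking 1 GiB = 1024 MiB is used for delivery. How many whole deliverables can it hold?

474

8 min 18 s = 498 s
Audio: 320 kbps = 0.320 Mbps.
Total bitrate: 9.300 Mbps.
Per item: 9.300 Mbps × 498 s = 4,631 Mb = 578.9 MB.
Capacity: 256 GiB = 2,199,023 Mb; 474.81 items → 474 complete.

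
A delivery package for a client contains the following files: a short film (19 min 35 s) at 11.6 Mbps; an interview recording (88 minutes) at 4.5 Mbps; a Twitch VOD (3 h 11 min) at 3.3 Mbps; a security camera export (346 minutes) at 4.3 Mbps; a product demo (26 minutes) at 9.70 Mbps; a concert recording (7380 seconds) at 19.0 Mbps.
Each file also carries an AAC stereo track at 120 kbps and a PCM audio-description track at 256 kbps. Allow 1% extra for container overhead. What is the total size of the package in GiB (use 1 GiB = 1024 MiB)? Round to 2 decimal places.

Audio total: 120 + 256 = 376 kbps = 0.376 Mbps.
short film: 11.976 Mbps × 1175 s × 1.01 = 14212.5 Mb
interview recording: 4.876 Mbps × 5280 s × 1.01 = 26002.7 Mb
Twitch VOD: 3.676 Mbps × 11460 s × 1.01 = 42548.2 Mb
security camera export: 4.676 Mbps × 20760 s × 1.01 = 98044.5 Mb
product demo: 10.076 Mbps × 1560 s × 1.01 = 15875.7 Mb
concert recording: 19.376 Mbps × 7380 s × 1.01 = 144424.8 Mb
Total: 341108.6 Mb = 42638.6 MB.
= 39.71 GiB.

39.71 GiB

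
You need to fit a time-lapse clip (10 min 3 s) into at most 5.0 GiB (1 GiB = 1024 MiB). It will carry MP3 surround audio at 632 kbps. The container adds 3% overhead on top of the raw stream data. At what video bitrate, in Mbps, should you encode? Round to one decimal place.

Budget: 5.0 GiB = 42949.7 Mb.
Stream payload after overhead: 42949.7 / 1.03 = 41698.7 Mb.
10 min 3 s = 603 s
Total bitrate budget: 41698.7 Mb / 603 s = 69.152 Mbps.
Audio: 632 kbps = 0.632 Mbps.
Video: 69.152 − 0.632 = 68.520 Mbps.

68.5 Mbps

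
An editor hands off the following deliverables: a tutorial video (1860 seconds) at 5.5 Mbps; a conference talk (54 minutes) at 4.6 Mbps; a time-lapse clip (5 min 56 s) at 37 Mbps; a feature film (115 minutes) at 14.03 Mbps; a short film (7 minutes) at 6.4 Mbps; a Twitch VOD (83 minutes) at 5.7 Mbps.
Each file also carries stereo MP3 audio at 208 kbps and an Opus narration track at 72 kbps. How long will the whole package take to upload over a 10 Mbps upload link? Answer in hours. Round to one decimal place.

Audio total: 208 + 72 = 280 kbps = 0.280 Mbps.
tutorial video: 5.780 Mbps × 1860 s = 10750.8 Mb
conference talk: 4.880 Mbps × 3240 s = 15811.2 Mb
time-lapse clip: 37.280 Mbps × 356 s = 13271.7 Mb
feature film: 14.310 Mbps × 6900 s = 98739.0 Mb
short film: 6.680 Mbps × 420 s = 2805.6 Mb
Twitch VOD: 5.980 Mbps × 4980 s = 29780.4 Mb
Total: 171158.7 Mb = 21394.8 MB.
At 10 Mbps: 171158.7 / 10 = 17116 s ≈ 4.75 hours.

4.8 hours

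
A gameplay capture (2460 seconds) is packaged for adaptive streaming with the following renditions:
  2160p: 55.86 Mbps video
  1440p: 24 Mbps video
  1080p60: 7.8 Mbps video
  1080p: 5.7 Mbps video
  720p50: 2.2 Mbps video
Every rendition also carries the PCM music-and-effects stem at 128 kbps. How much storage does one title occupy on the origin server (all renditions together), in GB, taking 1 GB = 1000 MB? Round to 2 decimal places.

29.58 GB

Audio: 128 kbps = 0.128 Mbps.
Sum of rendition bitrates: (55.86+0.128) + (24+0.128) + (7.8+0.128) + (5.7+0.128) + (2.2+0.128) = 96.200 Mbps.
× 2460 s = 236,652 Mb = 29,582 MB = 29.58 GB.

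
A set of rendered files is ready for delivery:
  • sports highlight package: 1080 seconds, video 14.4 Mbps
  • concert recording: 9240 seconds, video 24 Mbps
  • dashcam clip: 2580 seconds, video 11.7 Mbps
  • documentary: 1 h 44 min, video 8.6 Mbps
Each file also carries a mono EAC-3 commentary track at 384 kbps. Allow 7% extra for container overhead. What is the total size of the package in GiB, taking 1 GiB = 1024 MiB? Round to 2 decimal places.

40.92 GiB

Audio: 384 kbps = 0.384 Mbps.
sports highlight package: 14.784 Mbps × 1080 s × 1.07 = 17084.4 Mb
concert recording: 24.384 Mbps × 9240 s × 1.07 = 241079.7 Mb
dashcam clip: 12.084 Mbps × 2580 s × 1.07 = 33359.1 Mb
documentary: 8.984 Mbps × 6240 s × 1.07 = 59984.4 Mb
Total: 351507.6 Mb = 43938.4 MB.
= 40.92 GiB.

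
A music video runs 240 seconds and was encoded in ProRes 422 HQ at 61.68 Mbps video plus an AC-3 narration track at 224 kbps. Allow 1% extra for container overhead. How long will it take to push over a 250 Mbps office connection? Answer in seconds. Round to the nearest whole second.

60 seconds

Audio: 224 kbps = 0.224 Mbps.
Total bitrate: 61.904 Mbps.
File: 61.904 Mbps × 240 s = 14857.0 Mb.
With 1% container overhead: ×1.01. → 15005.5 Mb.
At 250 Mbps: 15005.5 / 250 = 60.0 s ≈ 60 seconds.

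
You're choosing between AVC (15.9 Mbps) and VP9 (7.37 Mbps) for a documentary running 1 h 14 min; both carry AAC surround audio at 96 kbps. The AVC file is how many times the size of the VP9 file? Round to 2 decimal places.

2.14

1 h 14 min = 74 min = 4440 s
Audio: 96 kbps = 0.096 Mbps.
AVC: 15.996 Mbps × 4440 s = 71022.2 Mb = 8.268 GiB.
VP9: 7.466 Mbps × 4440 s = 33149.0 Mb = 3.859 GiB.
Ratio: 8.268 / 3.859 = 2.143.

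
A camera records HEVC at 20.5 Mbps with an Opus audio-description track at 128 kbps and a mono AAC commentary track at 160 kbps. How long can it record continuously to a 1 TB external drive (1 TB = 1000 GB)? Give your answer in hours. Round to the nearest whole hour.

Audio total: 128 + 160 = 288 kbps = 0.288 Mbps.
Total bitrate: 20.5 + 0.288 = 20.788 Mbps.
Capacity: 1 TB = 8,000,000 Mb.
Recording time: 8,000,000 / 20.788 = 384,837 s ≈ 107 hours.

107 hours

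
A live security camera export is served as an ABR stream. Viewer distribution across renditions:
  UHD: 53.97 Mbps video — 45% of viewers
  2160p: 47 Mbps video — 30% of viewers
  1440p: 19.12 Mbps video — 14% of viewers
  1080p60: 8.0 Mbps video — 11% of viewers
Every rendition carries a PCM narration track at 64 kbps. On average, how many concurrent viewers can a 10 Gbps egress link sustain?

Audio: 64 kbps = 0.064 Mbps.
Average per-viewer bitrate: 0.45×54.034 + 0.30×47.064 + 0.14×19.184 + 0.11×8.064 = 42.007 Mbps.
10 Gbps = 10,000 Mbps; 10,000 / 42.007 = 238.05 → 238.

238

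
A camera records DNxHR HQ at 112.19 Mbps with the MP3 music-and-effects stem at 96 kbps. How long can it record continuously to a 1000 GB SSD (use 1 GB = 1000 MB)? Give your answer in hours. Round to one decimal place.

19.8 hours

Audio: 96 kbps = 0.096 Mbps.
Total bitrate: 112.19 + 0.096 = 112.286 Mbps.
Capacity: 1000 GB = 8,000,000 Mb.
Recording time: 8,000,000 / 112.286 = 71,247 s ≈ 19.8 hours.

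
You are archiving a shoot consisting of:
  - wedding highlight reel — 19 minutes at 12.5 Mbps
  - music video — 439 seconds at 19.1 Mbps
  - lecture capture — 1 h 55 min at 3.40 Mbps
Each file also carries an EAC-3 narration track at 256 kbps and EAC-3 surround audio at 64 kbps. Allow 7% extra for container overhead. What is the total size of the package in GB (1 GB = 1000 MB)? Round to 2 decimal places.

Audio total: 256 + 64 = 320 kbps = 0.320 Mbps.
wedding highlight reel: 12.820 Mbps × 1140 s × 1.07 = 15637.8 Mb
music video: 19.420 Mbps × 439 s × 1.07 = 9122.2 Mb
lecture capture: 3.720 Mbps × 6900 s × 1.07 = 27464.8 Mb
Total: 52224.8 Mb = 6528.1 MB.
= 6.528 GB.

6.53 GB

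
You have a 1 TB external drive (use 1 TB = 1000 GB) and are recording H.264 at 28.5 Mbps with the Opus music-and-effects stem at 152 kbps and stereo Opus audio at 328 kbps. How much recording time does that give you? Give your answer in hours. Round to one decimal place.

Audio total: 152 + 328 = 480 kbps = 0.480 Mbps.
Total bitrate: 28.5 + 0.480 = 28.980 Mbps.
Capacity: 1 TB = 8,000,000 Mb.
Recording time: 8,000,000 / 28.980 = 276,052 s ≈ 76.7 hours.

76.7 hours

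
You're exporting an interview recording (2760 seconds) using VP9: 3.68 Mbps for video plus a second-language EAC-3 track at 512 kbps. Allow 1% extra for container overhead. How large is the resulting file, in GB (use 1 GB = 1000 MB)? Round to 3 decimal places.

Audio: 512 kbps = 0.512 Mbps.
Total bitrate: 3.68 + 0.512 = 4.192 Mbps.
Stream data: 4.192 Mbps × 2760 s = 11569.9 Mb.
With 1% container overhead: ×1.01.
11,686 Mb ÷ 8 = 1,461 MB → 1.461 GB.

1.461 GB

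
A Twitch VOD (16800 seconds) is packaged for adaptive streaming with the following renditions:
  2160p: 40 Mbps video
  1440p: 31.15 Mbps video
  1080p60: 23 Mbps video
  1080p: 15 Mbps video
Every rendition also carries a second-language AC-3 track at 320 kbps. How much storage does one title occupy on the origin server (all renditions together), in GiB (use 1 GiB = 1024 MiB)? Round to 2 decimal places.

215.98 GiB

Audio: 320 kbps = 0.320 Mbps.
Sum of rendition bitrates: (40+0.320) + (31.15+0.320) + (23+0.320) + (15+0.320) = 110.430 Mbps.
× 16800 s = 1,855,224 Mb = 231,903 MB = 216.0 GiB.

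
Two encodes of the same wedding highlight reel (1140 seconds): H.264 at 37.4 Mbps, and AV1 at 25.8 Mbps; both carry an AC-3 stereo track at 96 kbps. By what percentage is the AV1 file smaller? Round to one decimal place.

30.9%

Audio: 96 kbps = 0.096 Mbps.
H.264: 37.496 Mbps × 1140 s = 42745.4 Mb = 4.976 GiB.
AV1: 25.896 Mbps × 1140 s = 29521.4 Mb = 3.437 GiB.
Reduction: (1 − 3.437/4.976) × 100 = 30.94%.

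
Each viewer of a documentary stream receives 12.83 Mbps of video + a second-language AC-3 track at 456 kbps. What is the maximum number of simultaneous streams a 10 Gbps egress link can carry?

Audio: 456 kbps = 0.456 Mbps.
Per-viewer media rate: 13.286 Mbps.
10 Gbps = 10,000 Mbps; 10,000 / 13.286 = 752.67 → 752 viewers.

752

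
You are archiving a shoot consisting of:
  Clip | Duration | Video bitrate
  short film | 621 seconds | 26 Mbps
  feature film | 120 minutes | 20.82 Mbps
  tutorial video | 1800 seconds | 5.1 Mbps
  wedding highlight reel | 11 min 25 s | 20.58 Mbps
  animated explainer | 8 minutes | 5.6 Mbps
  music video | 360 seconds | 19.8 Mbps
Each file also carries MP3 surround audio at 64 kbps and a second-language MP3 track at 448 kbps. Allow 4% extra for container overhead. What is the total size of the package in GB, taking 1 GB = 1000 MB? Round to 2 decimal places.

26.63 GB

Audio total: 64 + 448 = 512 kbps = 0.512 Mbps.
short film: 26.512 Mbps × 621 s × 1.04 = 17122.5 Mb
feature film: 21.332 Mbps × 7200 s × 1.04 = 159734.0 Mb
tutorial video: 5.612 Mbps × 1800 s × 1.04 = 10505.7 Mb
wedding highlight reel: 21.092 Mbps × 685 s × 1.04 = 15025.9 Mb
animated explainer: 6.112 Mbps × 480 s × 1.04 = 3051.1 Mb
music video: 20.312 Mbps × 360 s × 1.04 = 7604.8 Mb
Total: 213044.1 Mb = 26630.5 MB.
= 26.63 GB.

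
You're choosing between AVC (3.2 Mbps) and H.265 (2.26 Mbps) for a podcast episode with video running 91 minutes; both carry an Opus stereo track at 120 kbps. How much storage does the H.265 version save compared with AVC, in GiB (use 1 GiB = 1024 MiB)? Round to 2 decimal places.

91 min = 5460 s
Audio: 120 kbps = 0.120 Mbps.
AVC: 3.320 Mbps × 5460 s = 18127.2 Mb = 2.110 GiB.
H.265: 2.380 Mbps × 5460 s = 12994.8 Mb = 1.513 GiB.
Saving: 2.110 − 1.513 = 0.597 GiB.

0.60 GiB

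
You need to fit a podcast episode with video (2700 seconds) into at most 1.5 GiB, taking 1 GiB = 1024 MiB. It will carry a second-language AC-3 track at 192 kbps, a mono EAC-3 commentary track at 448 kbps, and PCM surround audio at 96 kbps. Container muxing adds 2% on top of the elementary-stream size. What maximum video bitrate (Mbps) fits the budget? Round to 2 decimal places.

3.94 Mbps

Budget: 1.5 GiB = 12884.9 Mb.
Stream payload after overhead: 12884.9 / 1.02 = 12632.3 Mb.
Total bitrate budget: 12632.3 Mb / 2700 s = 4.679 Mbps.
Audio total: 192 + 448 + 96 = 736 kbps = 0.736 Mbps.
Video: 4.679 − 0.736 = 3.943 Mbps.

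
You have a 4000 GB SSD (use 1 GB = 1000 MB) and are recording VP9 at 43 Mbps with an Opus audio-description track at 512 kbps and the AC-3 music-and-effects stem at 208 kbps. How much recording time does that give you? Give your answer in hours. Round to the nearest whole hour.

Audio total: 512 + 208 = 720 kbps = 0.720 Mbps.
Total bitrate: 43 + 0.720 = 43.720 Mbps.
Capacity: 4000 GB = 32,000,000 Mb.
Recording time: 32,000,000 / 43.720 = 731,930 s ≈ 203 hours.

203 hours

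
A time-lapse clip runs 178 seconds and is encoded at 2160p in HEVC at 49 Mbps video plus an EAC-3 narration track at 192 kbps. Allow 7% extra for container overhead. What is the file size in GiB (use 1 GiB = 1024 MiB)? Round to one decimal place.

Audio: 192 kbps = 0.192 Mbps.
Total bitrate: 49 + 0.192 = 49.192 Mbps.
Stream data: 49.192 Mbps × 178 s = 8756.2 Mb.
With 7% container overhead: ×1.07.
9,369 Mb = 1,171,138,540 bytes ÷ 1,073,741,824 = 1.091 GiB.

1.1 GiB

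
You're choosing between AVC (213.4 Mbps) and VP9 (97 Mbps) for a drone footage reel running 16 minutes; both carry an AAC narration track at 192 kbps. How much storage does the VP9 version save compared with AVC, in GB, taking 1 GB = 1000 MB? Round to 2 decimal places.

13.97 GB

16 min = 960 s
Audio: 192 kbps = 0.192 Mbps.
AVC: 213.592 Mbps × 960 s = 205048.3 Mb = 25.631 GB.
VP9: 97.192 Mbps × 960 s = 93304.3 Mb = 11.663 GB.
Saving: 25.631 − 11.663 = 13.968 GB.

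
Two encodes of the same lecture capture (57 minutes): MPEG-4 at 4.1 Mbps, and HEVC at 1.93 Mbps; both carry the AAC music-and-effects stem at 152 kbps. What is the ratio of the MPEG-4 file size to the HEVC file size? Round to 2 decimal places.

2.04

57 min = 3420 s
Audio: 152 kbps = 0.152 Mbps.
MPEG-4: 4.252 Mbps × 3420 s = 14541.8 Mb = 1.818 GB.
HEVC: 2.082 Mbps × 3420 s = 7120.4 Mb = 0.890 GB.
Ratio: 1.818 / 0.890 = 2.042.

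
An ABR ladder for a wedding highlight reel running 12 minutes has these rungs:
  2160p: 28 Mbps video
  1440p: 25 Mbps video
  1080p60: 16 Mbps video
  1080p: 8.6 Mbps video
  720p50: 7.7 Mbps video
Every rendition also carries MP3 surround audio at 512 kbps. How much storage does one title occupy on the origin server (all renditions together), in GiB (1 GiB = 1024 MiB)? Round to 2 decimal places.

12 min = 720 s
Audio: 512 kbps = 0.512 Mbps.
Sum of rendition bitrates: (28+0.512) + (25+0.512) + (16+0.512) + (8.6+0.512) + (7.7+0.512) = 87.860 Mbps.
× 720 s = 63,259 Mb = 7,907 MB = 7.364 GiB.

7.36 GiB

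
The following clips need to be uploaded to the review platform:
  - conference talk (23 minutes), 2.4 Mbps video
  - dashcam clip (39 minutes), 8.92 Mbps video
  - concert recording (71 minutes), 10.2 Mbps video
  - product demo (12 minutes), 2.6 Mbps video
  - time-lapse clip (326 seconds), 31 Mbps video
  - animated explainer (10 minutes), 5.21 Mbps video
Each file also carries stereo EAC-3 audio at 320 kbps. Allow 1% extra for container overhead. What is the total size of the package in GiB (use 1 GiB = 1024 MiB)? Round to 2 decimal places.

10.09 GiB

Audio: 320 kbps = 0.320 Mbps.
conference talk: 2.720 Mbps × 1380 s × 1.01 = 3791.1 Mb
dashcam clip: 9.240 Mbps × 2340 s × 1.01 = 21837.8 Mb
concert recording: 10.520 Mbps × 4260 s × 1.01 = 45263.4 Mb
product demo: 2.920 Mbps × 720 s × 1.01 = 2123.4 Mb
time-lapse clip: 31.320 Mbps × 326 s × 1.01 = 10312.4 Mb
animated explainer: 5.530 Mbps × 600 s × 1.01 = 3351.2 Mb
Total: 86679.3 Mb = 10834.9 MB.
= 10.09 GiB.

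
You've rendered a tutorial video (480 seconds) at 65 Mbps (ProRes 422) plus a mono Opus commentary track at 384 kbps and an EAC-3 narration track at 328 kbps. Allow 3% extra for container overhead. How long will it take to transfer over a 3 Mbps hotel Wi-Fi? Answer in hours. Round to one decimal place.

3.0 hours

Audio total: 384 + 328 = 712 kbps = 0.712 Mbps.
Total bitrate: 65.712 Mbps.
File: 65.712 Mbps × 480 s = 31541.8 Mb.
With 3% container overhead: ×1.03. → 32488.0 Mb.
At 3 Mbps: 32488.0 / 3 = 10829.3 s ≈ 3.01 hours.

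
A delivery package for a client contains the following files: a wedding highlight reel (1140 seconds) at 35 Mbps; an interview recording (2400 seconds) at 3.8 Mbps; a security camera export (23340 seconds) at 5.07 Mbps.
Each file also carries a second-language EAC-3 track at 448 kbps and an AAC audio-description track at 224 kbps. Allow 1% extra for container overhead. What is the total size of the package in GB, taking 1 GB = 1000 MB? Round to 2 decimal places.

23.41 GB

Audio total: 448 + 224 = 672 kbps = 0.672 Mbps.
wedding highlight reel: 35.672 Mbps × 1140 s × 1.01 = 41072.7 Mb
interview recording: 4.472 Mbps × 2400 s × 1.01 = 10840.1 Mb
security camera export: 5.742 Mbps × 23340 s × 1.01 = 135358.5 Mb
Total: 187271.3 Mb = 23408.9 MB.
= 23.41 GB.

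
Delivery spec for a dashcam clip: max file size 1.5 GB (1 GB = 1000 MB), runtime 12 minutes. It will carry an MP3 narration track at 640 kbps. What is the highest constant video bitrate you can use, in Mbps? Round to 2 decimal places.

Budget: 1.5 GB = 12000.0 Mb.
12 min = 720 s
Total bitrate budget: 12000.0 Mb / 720 s = 16.667 Mbps.
Audio: 640 kbps = 0.640 Mbps.
Video: 16.667 − 0.640 = 16.027 Mbps.

16.03 Mbps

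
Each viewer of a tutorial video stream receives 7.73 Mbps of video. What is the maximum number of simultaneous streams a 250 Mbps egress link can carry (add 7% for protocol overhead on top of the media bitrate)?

On the wire with 7% overhead: 8.271 Mbps.
250 Mbps = 250.0 Mbps; 250.0 / 8.271 = 30.23 → 30 viewers.

30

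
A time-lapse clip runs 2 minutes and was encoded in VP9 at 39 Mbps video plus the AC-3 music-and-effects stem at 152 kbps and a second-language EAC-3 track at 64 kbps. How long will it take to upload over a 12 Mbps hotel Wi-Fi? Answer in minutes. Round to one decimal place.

6.5 minutes

2 min = 120 s
Audio total: 152 + 64 = 216 kbps = 0.216 Mbps.
Total bitrate: 39.216 Mbps.
File: 39.216 Mbps × 120 s = 4705.9 Mb.
At 12 Mbps: 4705.9 / 12 = 392.2 s ≈ 6.54 minutes.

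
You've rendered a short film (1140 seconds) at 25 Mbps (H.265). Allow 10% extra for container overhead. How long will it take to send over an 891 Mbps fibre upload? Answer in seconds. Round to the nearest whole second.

File: 25.000 Mbps × 1140 s = 28500.0 Mb.
With 10% container overhead: ×1.10. → 31350.0 Mb.
At 891 Mbps: 31350.0 / 891 = 35.2 s ≈ 35.2 seconds.

35 seconds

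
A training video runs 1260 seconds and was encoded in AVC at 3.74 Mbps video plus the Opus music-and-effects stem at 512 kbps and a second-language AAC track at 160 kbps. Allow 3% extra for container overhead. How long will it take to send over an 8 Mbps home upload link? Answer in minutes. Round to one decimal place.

Audio total: 512 + 160 = 672 kbps = 0.672 Mbps.
Total bitrate: 4.412 Mbps.
File: 4.412 Mbps × 1260 s = 5559.1 Mb.
With 3% container overhead: ×1.03. → 5725.9 Mb.
At 8 Mbps: 5725.9 / 8 = 715.7 s ≈ 11.9 minutes.

11.9 minutes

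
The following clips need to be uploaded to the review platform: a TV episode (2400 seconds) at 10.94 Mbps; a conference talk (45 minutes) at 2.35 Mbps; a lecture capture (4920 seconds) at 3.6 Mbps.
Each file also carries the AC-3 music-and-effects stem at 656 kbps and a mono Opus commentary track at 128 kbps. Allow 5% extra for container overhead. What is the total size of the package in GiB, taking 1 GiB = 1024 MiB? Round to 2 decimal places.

7.11 GiB

Audio total: 656 + 128 = 784 kbps = 0.784 Mbps.
TV episode: 11.724 Mbps × 2400 s × 1.05 = 29544.5 Mb
conference talk: 3.134 Mbps × 2700 s × 1.05 = 8884.9 Mb
lecture capture: 4.384 Mbps × 4920 s × 1.05 = 22647.7 Mb
Total: 61077.1 Mb = 7634.6 MB.
= 7.110 GiB.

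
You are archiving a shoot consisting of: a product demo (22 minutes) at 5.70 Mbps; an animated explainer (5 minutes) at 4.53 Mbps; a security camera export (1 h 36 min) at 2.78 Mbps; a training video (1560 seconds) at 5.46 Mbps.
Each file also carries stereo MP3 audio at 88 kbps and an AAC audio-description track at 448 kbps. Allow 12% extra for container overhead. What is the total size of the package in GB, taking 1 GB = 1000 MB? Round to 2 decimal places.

Audio total: 88 + 448 = 536 kbps = 0.536 Mbps.
product demo: 6.236 Mbps × 1320 s × 1.12 = 9219.3 Mb
animated explainer: 5.066 Mbps × 300 s × 1.12 = 1702.2 Mb
security camera export: 3.316 Mbps × 5760 s × 1.12 = 21392.2 Mb
training video: 5.996 Mbps × 1560 s × 1.12 = 10476.2 Mb
Total: 42789.9 Mb = 5348.7 MB.
= 5.349 GB.

5.35 GB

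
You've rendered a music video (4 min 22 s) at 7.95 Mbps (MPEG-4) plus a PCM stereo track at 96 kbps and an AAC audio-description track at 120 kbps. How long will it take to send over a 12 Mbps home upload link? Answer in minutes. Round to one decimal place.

4 min 22 s = 262 s
Audio total: 96 + 120 = 216 kbps = 0.216 Mbps.
Total bitrate: 8.166 Mbps.
File: 8.166 Mbps × 262 s = 2139.5 Mb.
At 12 Mbps: 2139.5 / 12 = 178.3 s ≈ 2.97 minutes.

3.0 minutes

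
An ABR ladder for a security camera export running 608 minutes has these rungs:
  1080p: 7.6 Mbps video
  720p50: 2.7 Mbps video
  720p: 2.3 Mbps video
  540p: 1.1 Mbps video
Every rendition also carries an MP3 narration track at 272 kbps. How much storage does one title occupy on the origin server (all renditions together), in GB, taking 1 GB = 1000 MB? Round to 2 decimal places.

67.43 GB

608 min = 36480 s
Audio: 272 kbps = 0.272 Mbps.
Sum of rendition bitrates: (7.6+0.272) + (2.7+0.272) + (2.3+0.272) + (1.1+0.272) = 14.788 Mbps.
× 36480 s = 539,466 Mb = 67,433 MB = 67.43 GB.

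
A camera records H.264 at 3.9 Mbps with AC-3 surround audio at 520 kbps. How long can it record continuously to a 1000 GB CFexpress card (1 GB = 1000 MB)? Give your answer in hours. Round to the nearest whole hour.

Audio: 520 kbps = 0.520 Mbps.
Total bitrate: 3.9 + 0.520 = 4.420 Mbps.
Capacity: 1000 GB = 8,000,000 Mb.
Recording time: 8,000,000 / 4.420 = 1,809,955 s ≈ 503 hours.

503 hours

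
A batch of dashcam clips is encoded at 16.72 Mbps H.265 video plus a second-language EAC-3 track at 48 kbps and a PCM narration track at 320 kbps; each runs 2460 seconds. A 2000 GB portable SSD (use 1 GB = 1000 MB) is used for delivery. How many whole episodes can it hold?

380

Audio total: 48 + 320 = 368 kbps = 0.368 Mbps.
Total bitrate: 17.088 Mbps.
Per item: 17.088 Mbps × 2460 s = 42,036 Mb = 5,255 MB.
Capacity: 2000 GB = 16,000,000 Mb; 380.62 items → 380 complete.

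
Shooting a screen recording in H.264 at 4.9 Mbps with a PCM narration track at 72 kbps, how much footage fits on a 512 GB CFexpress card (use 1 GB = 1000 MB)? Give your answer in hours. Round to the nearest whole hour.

229 hours

Audio: 72 kbps = 0.072 Mbps.
Total bitrate: 4.9 + 0.072 = 4.972 Mbps.
Capacity: 512 GB = 4,096,000 Mb.
Recording time: 4,096,000 / 4.972 = 823,813 s ≈ 229 hours.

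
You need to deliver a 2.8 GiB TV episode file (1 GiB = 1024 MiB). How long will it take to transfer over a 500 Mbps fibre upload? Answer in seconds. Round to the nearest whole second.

File: 2.8 GiB = 24051.8 Mb.
At 500 Mbps: 24051.8 / 500 = 48.1 s ≈ 48.1 seconds.

48 seconds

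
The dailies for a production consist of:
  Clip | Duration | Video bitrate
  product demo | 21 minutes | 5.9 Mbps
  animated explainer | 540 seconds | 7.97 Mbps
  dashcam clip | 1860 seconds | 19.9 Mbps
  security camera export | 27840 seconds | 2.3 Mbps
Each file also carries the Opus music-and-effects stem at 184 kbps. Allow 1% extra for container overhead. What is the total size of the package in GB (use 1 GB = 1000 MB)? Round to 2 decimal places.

Audio: 184 kbps = 0.184 Mbps.
product demo: 6.084 Mbps × 1260 s × 1.01 = 7742.5 Mb
animated explainer: 8.154 Mbps × 540 s × 1.01 = 4447.2 Mb
dashcam clip: 20.084 Mbps × 1860 s × 1.01 = 37729.8 Mb
security camera export: 2.484 Mbps × 27840 s × 1.01 = 69846.1 Mb
Total: 119765.6 Mb = 14970.7 MB.
= 14.97 GB.

14.97 GB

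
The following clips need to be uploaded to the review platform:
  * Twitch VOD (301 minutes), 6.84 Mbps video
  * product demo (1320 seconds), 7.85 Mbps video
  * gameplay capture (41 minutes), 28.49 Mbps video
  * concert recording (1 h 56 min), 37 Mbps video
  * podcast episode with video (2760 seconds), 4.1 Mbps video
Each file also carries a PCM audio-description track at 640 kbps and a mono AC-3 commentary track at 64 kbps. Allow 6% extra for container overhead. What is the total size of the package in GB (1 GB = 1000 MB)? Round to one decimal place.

65.6 GB

Audio total: 640 + 64 = 704 kbps = 0.704 Mbps.
Twitch VOD: 7.544 Mbps × 18060 s × 1.06 = 144419.3 Mb
product demo: 8.554 Mbps × 1320 s × 1.06 = 11968.8 Mb
gameplay capture: 29.194 Mbps × 2460 s × 1.06 = 76126.3 Mb
concert recording: 37.704 Mbps × 6960 s × 1.06 = 278165.0 Mb
podcast episode with video: 4.804 Mbps × 2760 s × 1.06 = 14054.6 Mb
Total: 524734.0 Mb = 65591.7 MB.
= 65.59 GB.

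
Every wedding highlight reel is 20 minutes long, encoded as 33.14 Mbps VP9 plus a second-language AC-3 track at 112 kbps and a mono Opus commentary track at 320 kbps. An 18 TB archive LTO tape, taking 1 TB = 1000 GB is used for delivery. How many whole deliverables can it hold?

20 min = 1200 s
Audio total: 112 + 320 = 432 kbps = 0.432 Mbps.
Total bitrate: 33.572 Mbps.
Per item: 33.572 Mbps × 1200 s = 40,286 Mb = 5,036 MB.
Capacity: 18 TB = 144,000,000 Mb; 3574.41 items → 3574 complete.

3574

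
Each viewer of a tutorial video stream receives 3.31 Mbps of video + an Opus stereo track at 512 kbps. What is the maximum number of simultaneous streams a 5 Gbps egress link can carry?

Audio: 512 kbps = 0.512 Mbps.
Per-viewer media rate: 3.822 Mbps.
5 Gbps = 5,000 Mbps; 5,000 / 3.822 = 1308.22 → 1308 viewers.

1308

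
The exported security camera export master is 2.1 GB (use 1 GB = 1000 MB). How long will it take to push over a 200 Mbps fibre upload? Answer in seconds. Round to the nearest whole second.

84 seconds

File: 2.1 GB = 16800.0 Mb.
At 200 Mbps: 16800.0 / 200 = 84.0 s ≈ 84 seconds.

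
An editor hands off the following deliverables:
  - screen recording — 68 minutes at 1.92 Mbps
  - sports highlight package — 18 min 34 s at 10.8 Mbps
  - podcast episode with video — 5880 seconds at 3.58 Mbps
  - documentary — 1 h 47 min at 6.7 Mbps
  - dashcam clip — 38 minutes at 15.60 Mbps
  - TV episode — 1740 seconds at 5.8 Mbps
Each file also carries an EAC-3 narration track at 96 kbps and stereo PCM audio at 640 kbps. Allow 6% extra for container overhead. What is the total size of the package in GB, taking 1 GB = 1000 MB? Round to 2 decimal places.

Audio total: 96 + 640 = 736 kbps = 0.736 Mbps.
screen recording: 2.656 Mbps × 4080 s × 1.06 = 11486.7 Mb
sports highlight package: 11.536 Mbps × 1114 s × 1.06 = 13622.2 Mb
podcast episode with video: 4.316 Mbps × 5880 s × 1.06 = 26900.8 Mb
documentary: 7.436 Mbps × 6420 s × 1.06 = 50603.5 Mb
dashcam clip: 16.336 Mbps × 2280 s × 1.06 = 39480.8 Mb
TV episode: 6.536 Mbps × 1740 s × 1.06 = 12055.0 Mb
Total: 154148.9 Mb = 19268.6 MB.
= 19.27 GB.

19.27 GB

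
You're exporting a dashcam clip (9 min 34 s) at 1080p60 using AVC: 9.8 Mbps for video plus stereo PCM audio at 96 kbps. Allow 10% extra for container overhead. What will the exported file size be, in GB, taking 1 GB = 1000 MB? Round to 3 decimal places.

9 min 34 s = 574 s
Audio: 96 kbps = 0.096 Mbps.
Total bitrate: 9.8 + 0.096 = 9.896 Mbps.
Stream data: 9.896 Mbps × 574 s = 5680.3 Mb.
With 10% container overhead: ×1.10.
6,248 Mb ÷ 8 = 781.0 MB → 0.781 GB.

0.781 GB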